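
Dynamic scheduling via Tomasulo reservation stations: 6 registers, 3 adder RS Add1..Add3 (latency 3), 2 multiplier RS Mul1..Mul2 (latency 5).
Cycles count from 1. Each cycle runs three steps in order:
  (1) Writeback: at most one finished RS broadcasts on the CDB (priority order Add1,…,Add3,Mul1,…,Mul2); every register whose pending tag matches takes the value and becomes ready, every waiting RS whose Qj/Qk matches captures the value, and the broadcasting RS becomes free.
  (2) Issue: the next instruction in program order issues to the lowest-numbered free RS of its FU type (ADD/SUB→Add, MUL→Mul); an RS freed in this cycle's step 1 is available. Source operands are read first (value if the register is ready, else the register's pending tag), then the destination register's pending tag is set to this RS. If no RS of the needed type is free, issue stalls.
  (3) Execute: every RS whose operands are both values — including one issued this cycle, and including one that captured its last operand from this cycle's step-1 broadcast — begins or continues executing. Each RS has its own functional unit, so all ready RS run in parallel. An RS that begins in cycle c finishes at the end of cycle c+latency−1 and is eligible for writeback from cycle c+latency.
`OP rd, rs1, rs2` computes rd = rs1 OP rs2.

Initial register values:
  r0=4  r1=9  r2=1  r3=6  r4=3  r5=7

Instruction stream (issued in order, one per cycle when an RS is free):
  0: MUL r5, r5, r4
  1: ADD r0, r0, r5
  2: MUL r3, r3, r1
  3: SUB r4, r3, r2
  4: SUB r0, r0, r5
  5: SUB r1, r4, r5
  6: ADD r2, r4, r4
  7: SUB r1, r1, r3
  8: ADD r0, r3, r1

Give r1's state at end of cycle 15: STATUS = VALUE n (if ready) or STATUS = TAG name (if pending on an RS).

  c1: issue MUL r5<-Mul1  regs: r0:4,r1:9,r2:1,r3:6,r4:3,r5:Mul1
  c2: issue ADD r0<-Add1  regs: r0:Add1,r1:9,r2:1,r3:6,r4:3,r5:Mul1
  c3: issue MUL r3<-Mul2  regs: r0:Add1,r1:9,r2:1,r3:Mul2,r4:3,r5:Mul1
  c4: issue SUB r4<-Add2  regs: r0:Add1,r1:9,r2:1,r3:Mul2,r4:Add2,r5:Mul1
  c5: issue SUB r0<-Add3  regs: r0:Add3,r1:9,r2:1,r3:Mul2,r4:Add2,r5:Mul1
  c6: CDB Mul1=21; stall  regs: r0:Add3,r1:9,r2:1,r3:Mul2,r4:Add2,r5:21
  c7: stall  regs: r0:Add3,r1:9,r2:1,r3:Mul2,r4:Add2,r5:21
  c8: CDB Mul2=54; stall  regs: r0:Add3,r1:9,r2:1,r3:54,r4:Add2,r5:21
  c9: CDB Add1=25; issue SUB r1<-Add1  regs: r0:Add3,r1:Add1,r2:1,r3:54,r4:Add2,r5:21
  c10: stall  regs: r0:Add3,r1:Add1,r2:1,r3:54,r4:Add2,r5:21
  c11: CDB Add2=53; issue ADD r2<-Add2  regs: r0:Add3,r1:Add1,r2:Add2,r3:54,r4:53,r5:21
  c12: CDB Add3=4; issue SUB r1<-Add3  regs: r0:4,r1:Add3,r2:Add2,r3:54,r4:53,r5:21
  c13: stall  regs: r0:4,r1:Add3,r2:Add2,r3:54,r4:53,r5:21
  c14: CDB Add1=32; issue ADD r0<-Add1  regs: r0:Add1,r1:Add3,r2:Add2,r3:54,r4:53,r5:21
  c15: CDB Add2=106  regs: r0:Add1,r1:Add3,r2:106,r3:54,r4:53,r5:21

STATUS = TAG Add3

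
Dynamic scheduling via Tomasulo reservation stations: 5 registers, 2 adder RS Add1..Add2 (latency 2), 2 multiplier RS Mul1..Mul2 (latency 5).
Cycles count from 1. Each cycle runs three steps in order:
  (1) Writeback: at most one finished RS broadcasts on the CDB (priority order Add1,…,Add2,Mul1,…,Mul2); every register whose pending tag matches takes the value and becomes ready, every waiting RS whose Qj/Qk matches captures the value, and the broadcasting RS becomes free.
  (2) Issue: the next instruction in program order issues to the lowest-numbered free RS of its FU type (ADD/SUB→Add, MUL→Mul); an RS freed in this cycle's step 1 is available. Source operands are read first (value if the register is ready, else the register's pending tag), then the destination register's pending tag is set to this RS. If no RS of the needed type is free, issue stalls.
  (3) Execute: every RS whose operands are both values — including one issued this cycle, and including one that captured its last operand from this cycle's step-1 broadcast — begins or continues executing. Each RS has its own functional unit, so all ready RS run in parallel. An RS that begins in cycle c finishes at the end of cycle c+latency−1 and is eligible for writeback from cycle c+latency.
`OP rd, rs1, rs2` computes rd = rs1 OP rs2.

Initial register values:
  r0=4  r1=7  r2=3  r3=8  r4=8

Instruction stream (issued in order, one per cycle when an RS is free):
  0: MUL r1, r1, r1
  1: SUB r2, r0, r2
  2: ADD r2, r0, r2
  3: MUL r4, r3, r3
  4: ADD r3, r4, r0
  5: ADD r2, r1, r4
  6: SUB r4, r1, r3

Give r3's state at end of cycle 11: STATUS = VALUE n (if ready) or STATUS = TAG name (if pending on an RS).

STATUS = VALUE 68

c1: issue MUL r1<-Mul1 | r0:4,r1:Mul1,r2:3,r3:8,r4:8
c2: issue SUB r2<-Add1 | r0:4,r1:Mul1,r2:Add1,r3:8,r4:8
c3: issue ADD r2<-Add2 | r0:4,r1:Mul1,r2:Add2,r3:8,r4:8
c4: CDB Add1=1; issue MUL r4<-Mul2 | r0:4,r1:Mul1,r2:Add2,r3:8,r4:Mul2
c5: issue ADD r3<-Add1 | r0:4,r1:Mul1,r2:Add2,r3:Add1,r4:Mul2
c6: CDB Add2=5; issue ADD r2<-Add2 | r0:4,r1:Mul1,r2:Add2,r3:Add1,r4:Mul2
c7: CDB Mul1=49; stall | r0:4,r1:49,r2:Add2,r3:Add1,r4:Mul2
c8: stall | r0:4,r1:49,r2:Add2,r3:Add1,r4:Mul2
c9: CDB Mul2=64; stall | r0:4,r1:49,r2:Add2,r3:Add1,r4:64
c10: stall | r0:4,r1:49,r2:Add2,r3:Add1,r4:64
c11: CDB Add1=68; issue SUB r4<-Add1 | r0:4,r1:49,r2:Add2,r3:68,r4:Add1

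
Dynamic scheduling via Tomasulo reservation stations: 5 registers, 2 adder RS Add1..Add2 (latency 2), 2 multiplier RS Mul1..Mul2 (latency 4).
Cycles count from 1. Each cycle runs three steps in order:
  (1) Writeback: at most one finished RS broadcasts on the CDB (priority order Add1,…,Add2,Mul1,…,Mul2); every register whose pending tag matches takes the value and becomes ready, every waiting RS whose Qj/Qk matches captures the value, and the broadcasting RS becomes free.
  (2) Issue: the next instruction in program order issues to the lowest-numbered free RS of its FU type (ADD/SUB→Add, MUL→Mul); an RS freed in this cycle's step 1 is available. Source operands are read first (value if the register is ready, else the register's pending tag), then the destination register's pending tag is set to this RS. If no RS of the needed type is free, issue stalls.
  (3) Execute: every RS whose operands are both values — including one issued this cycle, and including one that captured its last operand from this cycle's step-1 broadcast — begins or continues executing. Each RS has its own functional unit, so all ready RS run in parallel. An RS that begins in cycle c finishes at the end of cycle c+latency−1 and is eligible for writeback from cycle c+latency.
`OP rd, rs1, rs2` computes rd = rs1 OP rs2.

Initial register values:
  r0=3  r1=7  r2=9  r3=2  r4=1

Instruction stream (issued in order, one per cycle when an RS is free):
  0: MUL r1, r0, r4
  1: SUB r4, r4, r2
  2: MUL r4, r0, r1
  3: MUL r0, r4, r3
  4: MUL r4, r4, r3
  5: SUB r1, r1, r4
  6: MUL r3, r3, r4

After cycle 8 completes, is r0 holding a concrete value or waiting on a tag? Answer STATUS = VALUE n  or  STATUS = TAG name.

  c1: issue MUL r1<-Mul1  regs: r0:3,r1:Mul1,r2:9,r3:2,r4:1
  c2: issue SUB r4<-Add1  regs: r0:3,r1:Mul1,r2:9,r3:2,r4:Add1
  c3: issue MUL r4<-Mul2  regs: r0:3,r1:Mul1,r2:9,r3:2,r4:Mul2
  c4: CDB Add1=-8; stall  regs: r0:3,r1:Mul1,r2:9,r3:2,r4:Mul2
  c5: CDB Mul1=3; issue MUL r0<-Mul1  regs: r0:Mul1,r1:3,r2:9,r3:2,r4:Mul2
  c6: stall  regs: r0:Mul1,r1:3,r2:9,r3:2,r4:Mul2
  c7: stall  regs: r0:Mul1,r1:3,r2:9,r3:2,r4:Mul2
  c8: stall  regs: r0:Mul1,r1:3,r2:9,r3:2,r4:Mul2

STATUS = TAG Mul1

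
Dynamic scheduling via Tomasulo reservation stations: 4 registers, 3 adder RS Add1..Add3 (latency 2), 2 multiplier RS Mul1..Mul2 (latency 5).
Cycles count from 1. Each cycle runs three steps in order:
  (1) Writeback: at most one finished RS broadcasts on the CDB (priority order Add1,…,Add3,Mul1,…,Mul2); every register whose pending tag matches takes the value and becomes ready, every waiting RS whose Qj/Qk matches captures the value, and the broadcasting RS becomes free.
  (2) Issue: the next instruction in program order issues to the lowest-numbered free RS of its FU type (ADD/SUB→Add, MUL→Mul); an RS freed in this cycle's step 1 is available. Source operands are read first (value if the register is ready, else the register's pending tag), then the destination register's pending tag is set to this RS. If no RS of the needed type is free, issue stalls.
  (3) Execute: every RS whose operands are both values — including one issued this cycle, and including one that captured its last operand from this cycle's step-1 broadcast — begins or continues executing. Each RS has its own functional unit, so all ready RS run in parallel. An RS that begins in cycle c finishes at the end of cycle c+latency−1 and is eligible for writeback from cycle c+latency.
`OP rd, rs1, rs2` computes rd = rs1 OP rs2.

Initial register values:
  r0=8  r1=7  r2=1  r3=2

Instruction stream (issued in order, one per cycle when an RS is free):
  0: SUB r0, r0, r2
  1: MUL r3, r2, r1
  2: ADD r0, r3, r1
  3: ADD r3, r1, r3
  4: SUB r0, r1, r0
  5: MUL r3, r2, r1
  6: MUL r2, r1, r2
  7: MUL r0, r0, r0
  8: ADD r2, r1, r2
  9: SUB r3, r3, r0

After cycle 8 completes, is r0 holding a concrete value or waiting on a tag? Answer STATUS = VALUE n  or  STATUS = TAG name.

cycle 1: issue SUB r0<-Add1 // r0:Add1,r1:7,r2:1,r3:2
cycle 2: issue MUL r3<-Mul1 // r0:Add1,r1:7,r2:1,r3:Mul1
cycle 3: CDB Add1=7; issue ADD r0<-Add1 // r0:Add1,r1:7,r2:1,r3:Mul1
cycle 4: issue ADD r3<-Add2 // r0:Add1,r1:7,r2:1,r3:Add2
cycle 5: issue SUB r0<-Add3 // r0:Add3,r1:7,r2:1,r3:Add2
cycle 6: issue MUL r3<-Mul2 // r0:Add3,r1:7,r2:1,r3:Mul2
cycle 7: CDB Mul1=7; issue MUL r2<-Mul1 // r0:Add3,r1:7,r2:Mul1,r3:Mul2
cycle 8: stall // r0:Add3,r1:7,r2:Mul1,r3:Mul2

STATUS = TAG Add3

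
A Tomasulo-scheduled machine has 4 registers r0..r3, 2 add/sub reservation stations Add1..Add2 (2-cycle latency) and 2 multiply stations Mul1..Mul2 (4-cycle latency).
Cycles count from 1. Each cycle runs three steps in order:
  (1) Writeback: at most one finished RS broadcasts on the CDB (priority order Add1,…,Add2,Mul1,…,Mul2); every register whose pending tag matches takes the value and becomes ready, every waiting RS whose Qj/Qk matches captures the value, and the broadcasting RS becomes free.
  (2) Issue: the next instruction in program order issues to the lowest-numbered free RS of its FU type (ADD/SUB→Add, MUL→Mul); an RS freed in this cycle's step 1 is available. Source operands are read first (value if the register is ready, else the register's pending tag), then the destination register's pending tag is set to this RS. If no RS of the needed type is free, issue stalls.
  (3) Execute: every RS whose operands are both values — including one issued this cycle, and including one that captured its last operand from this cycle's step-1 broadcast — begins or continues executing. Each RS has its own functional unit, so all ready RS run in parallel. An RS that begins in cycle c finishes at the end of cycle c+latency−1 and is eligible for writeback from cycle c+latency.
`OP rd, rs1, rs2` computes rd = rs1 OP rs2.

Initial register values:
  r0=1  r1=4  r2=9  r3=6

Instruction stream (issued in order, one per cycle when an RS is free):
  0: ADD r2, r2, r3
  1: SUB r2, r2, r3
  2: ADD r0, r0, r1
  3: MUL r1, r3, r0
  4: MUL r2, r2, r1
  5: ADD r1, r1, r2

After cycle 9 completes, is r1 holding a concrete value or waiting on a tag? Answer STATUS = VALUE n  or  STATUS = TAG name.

cycle 1: issue ADD r2<-Add1 // r0:1,r1:4,r2:Add1,r3:6
cycle 2: issue SUB r2<-Add2 // r0:1,r1:4,r2:Add2,r3:6
cycle 3: CDB Add1=15; issue ADD r0<-Add1 // r0:Add1,r1:4,r2:Add2,r3:6
cycle 4: issue MUL r1<-Mul1 // r0:Add1,r1:Mul1,r2:Add2,r3:6
cycle 5: CDB Add1=5; issue MUL r2<-Mul2 // r0:5,r1:Mul1,r2:Mul2,r3:6
cycle 6: CDB Add2=9; issue ADD r1<-Add1 // r0:5,r1:Add1,r2:Mul2,r3:6
cycle 7: - // r0:5,r1:Add1,r2:Mul2,r3:6
cycle 8: - // r0:5,r1:Add1,r2:Mul2,r3:6
cycle 9: CDB Mul1=30 // r0:5,r1:Add1,r2:Mul2,r3:6

STATUS = TAG Add1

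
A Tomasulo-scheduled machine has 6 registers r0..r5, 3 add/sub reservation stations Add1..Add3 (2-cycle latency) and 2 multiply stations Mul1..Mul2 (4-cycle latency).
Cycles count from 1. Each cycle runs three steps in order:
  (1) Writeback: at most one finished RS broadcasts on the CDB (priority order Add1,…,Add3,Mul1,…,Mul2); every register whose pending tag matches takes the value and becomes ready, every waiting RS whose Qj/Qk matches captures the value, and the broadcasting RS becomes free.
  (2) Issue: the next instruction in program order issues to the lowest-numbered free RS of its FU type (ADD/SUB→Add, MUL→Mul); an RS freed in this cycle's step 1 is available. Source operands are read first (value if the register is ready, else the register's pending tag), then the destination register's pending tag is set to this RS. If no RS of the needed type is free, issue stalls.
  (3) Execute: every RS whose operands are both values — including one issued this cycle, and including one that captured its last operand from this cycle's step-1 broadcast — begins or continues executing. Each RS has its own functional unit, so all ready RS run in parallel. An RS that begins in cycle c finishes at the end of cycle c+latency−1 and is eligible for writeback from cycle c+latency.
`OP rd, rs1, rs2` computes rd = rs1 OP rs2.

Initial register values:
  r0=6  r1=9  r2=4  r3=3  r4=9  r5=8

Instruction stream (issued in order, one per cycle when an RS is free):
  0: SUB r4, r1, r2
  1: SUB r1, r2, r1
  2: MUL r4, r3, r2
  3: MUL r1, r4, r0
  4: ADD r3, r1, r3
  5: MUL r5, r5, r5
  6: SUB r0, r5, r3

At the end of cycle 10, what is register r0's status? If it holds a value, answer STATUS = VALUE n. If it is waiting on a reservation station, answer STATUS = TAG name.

STATUS = TAG Add2

c1: issue SUB r4<-Add1 | r0:6,r1:9,r2:4,r3:3,r4:Add1,r5:8
c2: issue SUB r1<-Add2 | r0:6,r1:Add2,r2:4,r3:3,r4:Add1,r5:8
c3: CDB Add1=5; issue MUL r4<-Mul1 | r0:6,r1:Add2,r2:4,r3:3,r4:Mul1,r5:8
c4: CDB Add2=-5; issue MUL r1<-Mul2 | r0:6,r1:Mul2,r2:4,r3:3,r4:Mul1,r5:8
c5: issue ADD r3<-Add1 | r0:6,r1:Mul2,r2:4,r3:Add1,r4:Mul1,r5:8
c6: stall | r0:6,r1:Mul2,r2:4,r3:Add1,r4:Mul1,r5:8
c7: CDB Mul1=12; issue MUL r5<-Mul1 | r0:6,r1:Mul2,r2:4,r3:Add1,r4:12,r5:Mul1
c8: issue SUB r0<-Add2 | r0:Add2,r1:Mul2,r2:4,r3:Add1,r4:12,r5:Mul1
c9: - | r0:Add2,r1:Mul2,r2:4,r3:Add1,r4:12,r5:Mul1
c10: - | r0:Add2,r1:Mul2,r2:4,r3:Add1,r4:12,r5:Mul1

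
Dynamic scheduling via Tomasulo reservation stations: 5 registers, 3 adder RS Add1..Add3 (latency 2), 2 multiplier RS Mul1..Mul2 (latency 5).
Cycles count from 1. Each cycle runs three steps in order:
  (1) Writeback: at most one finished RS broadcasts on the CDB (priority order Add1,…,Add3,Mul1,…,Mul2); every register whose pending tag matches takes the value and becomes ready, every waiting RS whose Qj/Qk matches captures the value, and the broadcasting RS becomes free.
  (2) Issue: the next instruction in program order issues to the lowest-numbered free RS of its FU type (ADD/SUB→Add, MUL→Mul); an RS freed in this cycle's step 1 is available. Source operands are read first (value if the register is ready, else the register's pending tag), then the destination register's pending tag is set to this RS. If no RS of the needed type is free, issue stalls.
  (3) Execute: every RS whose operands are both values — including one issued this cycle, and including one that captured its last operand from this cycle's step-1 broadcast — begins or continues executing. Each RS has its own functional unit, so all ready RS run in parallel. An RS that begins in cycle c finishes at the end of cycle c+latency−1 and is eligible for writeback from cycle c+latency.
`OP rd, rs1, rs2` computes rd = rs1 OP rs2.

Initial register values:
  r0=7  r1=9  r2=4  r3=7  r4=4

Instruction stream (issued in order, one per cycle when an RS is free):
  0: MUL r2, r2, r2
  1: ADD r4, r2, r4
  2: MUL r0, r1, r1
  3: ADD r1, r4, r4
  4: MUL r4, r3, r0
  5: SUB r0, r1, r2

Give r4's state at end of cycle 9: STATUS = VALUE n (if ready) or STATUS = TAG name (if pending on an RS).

  c1: issue MUL r2<-Mul1  regs: r0:7,r1:9,r2:Mul1,r3:7,r4:4
  c2: issue ADD r4<-Add1  regs: r0:7,r1:9,r2:Mul1,r3:7,r4:Add1
  c3: issue MUL r0<-Mul2  regs: r0:Mul2,r1:9,r2:Mul1,r3:7,r4:Add1
  c4: issue ADD r1<-Add2  regs: r0:Mul2,r1:Add2,r2:Mul1,r3:7,r4:Add1
  c5: stall  regs: r0:Mul2,r1:Add2,r2:Mul1,r3:7,r4:Add1
  c6: CDB Mul1=16; issue MUL r4<-Mul1  regs: r0:Mul2,r1:Add2,r2:16,r3:7,r4:Mul1
  c7: issue SUB r0<-Add3  regs: r0:Add3,r1:Add2,r2:16,r3:7,r4:Mul1
  c8: CDB Add1=20  regs: r0:Add3,r1:Add2,r2:16,r3:7,r4:Mul1
  c9: CDB Mul2=81  regs: r0:Add3,r1:Add2,r2:16,r3:7,r4:Mul1

STATUS = TAG Mul1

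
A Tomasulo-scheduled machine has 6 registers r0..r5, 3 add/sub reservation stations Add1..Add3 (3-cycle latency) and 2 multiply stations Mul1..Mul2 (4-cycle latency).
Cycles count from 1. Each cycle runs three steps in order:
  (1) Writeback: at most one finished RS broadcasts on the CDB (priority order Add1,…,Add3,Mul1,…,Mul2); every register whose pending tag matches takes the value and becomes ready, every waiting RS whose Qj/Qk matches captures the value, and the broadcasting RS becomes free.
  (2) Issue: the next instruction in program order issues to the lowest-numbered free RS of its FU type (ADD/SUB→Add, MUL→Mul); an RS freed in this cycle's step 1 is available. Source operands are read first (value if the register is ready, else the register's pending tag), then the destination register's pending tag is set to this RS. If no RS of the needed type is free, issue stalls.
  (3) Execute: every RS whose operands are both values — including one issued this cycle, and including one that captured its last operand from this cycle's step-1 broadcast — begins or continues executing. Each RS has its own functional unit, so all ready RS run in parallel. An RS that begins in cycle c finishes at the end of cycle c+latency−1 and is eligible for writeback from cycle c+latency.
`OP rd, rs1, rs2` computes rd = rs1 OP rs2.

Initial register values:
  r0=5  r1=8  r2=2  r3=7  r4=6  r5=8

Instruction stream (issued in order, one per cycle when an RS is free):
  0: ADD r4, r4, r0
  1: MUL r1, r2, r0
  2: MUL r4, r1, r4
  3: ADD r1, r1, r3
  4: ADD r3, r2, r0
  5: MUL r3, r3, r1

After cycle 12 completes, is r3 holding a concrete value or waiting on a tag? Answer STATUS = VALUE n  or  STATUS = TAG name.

c1: issue ADD r4<-Add1 | r0:5,r1:8,r2:2,r3:7,r4:Add1,r5:8
c2: issue MUL r1<-Mul1 | r0:5,r1:Mul1,r2:2,r3:7,r4:Add1,r5:8
c3: issue MUL r4<-Mul2 | r0:5,r1:Mul1,r2:2,r3:7,r4:Mul2,r5:8
c4: CDB Add1=11; issue ADD r1<-Add1 | r0:5,r1:Add1,r2:2,r3:7,r4:Mul2,r5:8
c5: issue ADD r3<-Add2 | r0:5,r1:Add1,r2:2,r3:Add2,r4:Mul2,r5:8
c6: CDB Mul1=10; issue MUL r3<-Mul1 | r0:5,r1:Add1,r2:2,r3:Mul1,r4:Mul2,r5:8
c7: - | r0:5,r1:Add1,r2:2,r3:Mul1,r4:Mul2,r5:8
c8: CDB Add2=7 | r0:5,r1:Add1,r2:2,r3:Mul1,r4:Mul2,r5:8
c9: CDB Add1=17 | r0:5,r1:17,r2:2,r3:Mul1,r4:Mul2,r5:8
c10: CDB Mul2=110 | r0:5,r1:17,r2:2,r3:Mul1,r4:110,r5:8
c11: - | r0:5,r1:17,r2:2,r3:Mul1,r4:110,r5:8
c12: - | r0:5,r1:17,r2:2,r3:Mul1,r4:110,r5:8

STATUS = TAG Mul1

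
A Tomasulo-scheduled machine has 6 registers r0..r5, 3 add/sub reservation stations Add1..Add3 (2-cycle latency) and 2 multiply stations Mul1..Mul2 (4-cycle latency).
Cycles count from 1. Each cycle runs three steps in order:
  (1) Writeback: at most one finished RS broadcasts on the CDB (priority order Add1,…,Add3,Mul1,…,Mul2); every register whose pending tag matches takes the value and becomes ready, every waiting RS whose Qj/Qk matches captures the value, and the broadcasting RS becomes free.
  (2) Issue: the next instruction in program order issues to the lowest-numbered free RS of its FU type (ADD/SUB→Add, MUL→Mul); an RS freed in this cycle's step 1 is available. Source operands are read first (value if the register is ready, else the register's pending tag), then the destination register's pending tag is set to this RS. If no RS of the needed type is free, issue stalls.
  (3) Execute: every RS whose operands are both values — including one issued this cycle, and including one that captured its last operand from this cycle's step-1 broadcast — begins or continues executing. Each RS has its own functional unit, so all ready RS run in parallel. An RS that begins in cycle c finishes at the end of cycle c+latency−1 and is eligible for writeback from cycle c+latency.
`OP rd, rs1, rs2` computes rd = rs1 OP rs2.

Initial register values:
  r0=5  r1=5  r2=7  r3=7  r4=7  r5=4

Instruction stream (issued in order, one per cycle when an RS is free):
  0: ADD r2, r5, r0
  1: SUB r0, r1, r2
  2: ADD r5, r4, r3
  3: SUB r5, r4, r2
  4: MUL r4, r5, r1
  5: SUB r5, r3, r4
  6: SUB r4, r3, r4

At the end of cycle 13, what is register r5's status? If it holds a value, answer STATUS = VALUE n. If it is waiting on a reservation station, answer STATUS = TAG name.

STATUS = VALUE 17

cycle 1: issue ADD r2<-Add1 // r0:5,r1:5,r2:Add1,r3:7,r4:7,r5:4
cycle 2: issue SUB r0<-Add2 // r0:Add2,r1:5,r2:Add1,r3:7,r4:7,r5:4
cycle 3: CDB Add1=9; issue ADD r5<-Add1 // r0:Add2,r1:5,r2:9,r3:7,r4:7,r5:Add1
cycle 4: issue SUB r5<-Add3 // r0:Add2,r1:5,r2:9,r3:7,r4:7,r5:Add3
cycle 5: CDB Add1=14; issue MUL r4<-Mul1 // r0:Add2,r1:5,r2:9,r3:7,r4:Mul1,r5:Add3
cycle 6: CDB Add2=-4; issue SUB r5<-Add1 // r0:-4,r1:5,r2:9,r3:7,r4:Mul1,r5:Add1
cycle 7: CDB Add3=-2; issue SUB r4<-Add2 // r0:-4,r1:5,r2:9,r3:7,r4:Add2,r5:Add1
cycle 8: - // r0:-4,r1:5,r2:9,r3:7,r4:Add2,r5:Add1
cycle 9: - // r0:-4,r1:5,r2:9,r3:7,r4:Add2,r5:Add1
cycle 10: - // r0:-4,r1:5,r2:9,r3:7,r4:Add2,r5:Add1
cycle 11: CDB Mul1=-10 // r0:-4,r1:5,r2:9,r3:7,r4:Add2,r5:Add1
cycle 12: - // r0:-4,r1:5,r2:9,r3:7,r4:Add2,r5:Add1
cycle 13: CDB Add1=17 // r0:-4,r1:5,r2:9,r3:7,r4:Add2,r5:17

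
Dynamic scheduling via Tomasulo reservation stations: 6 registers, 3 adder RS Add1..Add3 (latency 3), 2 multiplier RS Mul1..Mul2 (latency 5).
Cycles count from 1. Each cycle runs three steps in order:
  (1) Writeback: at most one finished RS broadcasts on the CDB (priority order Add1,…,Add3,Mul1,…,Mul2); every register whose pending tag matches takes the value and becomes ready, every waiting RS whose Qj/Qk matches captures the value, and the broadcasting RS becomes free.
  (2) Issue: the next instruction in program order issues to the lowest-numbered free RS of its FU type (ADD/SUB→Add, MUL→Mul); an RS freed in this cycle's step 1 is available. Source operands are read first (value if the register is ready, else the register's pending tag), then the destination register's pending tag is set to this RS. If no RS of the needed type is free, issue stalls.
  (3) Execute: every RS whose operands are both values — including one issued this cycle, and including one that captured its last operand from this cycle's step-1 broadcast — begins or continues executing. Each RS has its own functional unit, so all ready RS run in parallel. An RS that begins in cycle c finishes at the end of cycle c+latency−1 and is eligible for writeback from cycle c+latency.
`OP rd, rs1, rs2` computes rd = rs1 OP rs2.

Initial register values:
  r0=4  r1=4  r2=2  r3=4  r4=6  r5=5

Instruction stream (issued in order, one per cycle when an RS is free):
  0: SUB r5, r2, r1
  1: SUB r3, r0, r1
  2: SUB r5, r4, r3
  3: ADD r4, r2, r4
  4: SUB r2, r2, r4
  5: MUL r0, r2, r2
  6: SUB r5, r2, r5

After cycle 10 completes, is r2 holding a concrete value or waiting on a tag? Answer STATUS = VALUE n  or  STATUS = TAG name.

STATUS = VALUE -6

  c1: issue SUB r5<-Add1  regs: r0:4,r1:4,r2:2,r3:4,r4:6,r5:Add1
  c2: issue SUB r3<-Add2  regs: r0:4,r1:4,r2:2,r3:Add2,r4:6,r5:Add1
  c3: issue SUB r5<-Add3  regs: r0:4,r1:4,r2:2,r3:Add2,r4:6,r5:Add3
  c4: CDB Add1=-2; issue ADD r4<-Add1  regs: r0:4,r1:4,r2:2,r3:Add2,r4:Add1,r5:Add3
  c5: CDB Add2=0; issue SUB r2<-Add2  regs: r0:4,r1:4,r2:Add2,r3:0,r4:Add1,r5:Add3
  c6: issue MUL r0<-Mul1  regs: r0:Mul1,r1:4,r2:Add2,r3:0,r4:Add1,r5:Add3
  c7: CDB Add1=8; issue SUB r5<-Add1  regs: r0:Mul1,r1:4,r2:Add2,r3:0,r4:8,r5:Add1
  c8: CDB Add3=6  regs: r0:Mul1,r1:4,r2:Add2,r3:0,r4:8,r5:Add1
  c9: -  regs: r0:Mul1,r1:4,r2:Add2,r3:0,r4:8,r5:Add1
  c10: CDB Add2=-6  regs: r0:Mul1,r1:4,r2:-6,r3:0,r4:8,r5:Add1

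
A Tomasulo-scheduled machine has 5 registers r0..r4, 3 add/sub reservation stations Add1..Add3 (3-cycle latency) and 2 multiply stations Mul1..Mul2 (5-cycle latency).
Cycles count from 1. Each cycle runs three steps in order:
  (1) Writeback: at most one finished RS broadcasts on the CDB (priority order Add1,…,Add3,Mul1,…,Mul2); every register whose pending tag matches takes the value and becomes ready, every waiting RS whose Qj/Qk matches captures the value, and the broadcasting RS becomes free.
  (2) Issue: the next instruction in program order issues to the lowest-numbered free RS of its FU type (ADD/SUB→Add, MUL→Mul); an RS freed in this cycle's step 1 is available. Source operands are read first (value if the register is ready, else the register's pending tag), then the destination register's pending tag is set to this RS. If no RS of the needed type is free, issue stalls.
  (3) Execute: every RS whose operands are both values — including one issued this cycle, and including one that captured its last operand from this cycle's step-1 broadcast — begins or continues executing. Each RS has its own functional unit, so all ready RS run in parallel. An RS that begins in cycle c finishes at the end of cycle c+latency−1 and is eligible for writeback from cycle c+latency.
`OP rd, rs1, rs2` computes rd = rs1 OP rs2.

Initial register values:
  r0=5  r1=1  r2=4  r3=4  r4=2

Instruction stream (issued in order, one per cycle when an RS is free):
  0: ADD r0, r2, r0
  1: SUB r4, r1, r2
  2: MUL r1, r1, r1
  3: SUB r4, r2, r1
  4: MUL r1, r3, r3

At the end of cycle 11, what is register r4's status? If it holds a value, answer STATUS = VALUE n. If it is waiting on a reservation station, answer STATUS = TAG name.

STATUS = VALUE 3

  c1: issue ADD r0<-Add1  regs: r0:Add1,r1:1,r2:4,r3:4,r4:2
  c2: issue SUB r4<-Add2  regs: r0:Add1,r1:1,r2:4,r3:4,r4:Add2
  c3: issue MUL r1<-Mul1  regs: r0:Add1,r1:Mul1,r2:4,r3:4,r4:Add2
  c4: CDB Add1=9; issue SUB r4<-Add1  regs: r0:9,r1:Mul1,r2:4,r3:4,r4:Add1
  c5: CDB Add2=-3; issue MUL r1<-Mul2  regs: r0:9,r1:Mul2,r2:4,r3:4,r4:Add1
  c6: -  regs: r0:9,r1:Mul2,r2:4,r3:4,r4:Add1
  c7: -  regs: r0:9,r1:Mul2,r2:4,r3:4,r4:Add1
  c8: CDB Mul1=1  regs: r0:9,r1:Mul2,r2:4,r3:4,r4:Add1
  c9: -  regs: r0:9,r1:Mul2,r2:4,r3:4,r4:Add1
  c10: CDB Mul2=16  regs: r0:9,r1:16,r2:4,r3:4,r4:Add1
  c11: CDB Add1=3  regs: r0:9,r1:16,r2:4,r3:4,r4:3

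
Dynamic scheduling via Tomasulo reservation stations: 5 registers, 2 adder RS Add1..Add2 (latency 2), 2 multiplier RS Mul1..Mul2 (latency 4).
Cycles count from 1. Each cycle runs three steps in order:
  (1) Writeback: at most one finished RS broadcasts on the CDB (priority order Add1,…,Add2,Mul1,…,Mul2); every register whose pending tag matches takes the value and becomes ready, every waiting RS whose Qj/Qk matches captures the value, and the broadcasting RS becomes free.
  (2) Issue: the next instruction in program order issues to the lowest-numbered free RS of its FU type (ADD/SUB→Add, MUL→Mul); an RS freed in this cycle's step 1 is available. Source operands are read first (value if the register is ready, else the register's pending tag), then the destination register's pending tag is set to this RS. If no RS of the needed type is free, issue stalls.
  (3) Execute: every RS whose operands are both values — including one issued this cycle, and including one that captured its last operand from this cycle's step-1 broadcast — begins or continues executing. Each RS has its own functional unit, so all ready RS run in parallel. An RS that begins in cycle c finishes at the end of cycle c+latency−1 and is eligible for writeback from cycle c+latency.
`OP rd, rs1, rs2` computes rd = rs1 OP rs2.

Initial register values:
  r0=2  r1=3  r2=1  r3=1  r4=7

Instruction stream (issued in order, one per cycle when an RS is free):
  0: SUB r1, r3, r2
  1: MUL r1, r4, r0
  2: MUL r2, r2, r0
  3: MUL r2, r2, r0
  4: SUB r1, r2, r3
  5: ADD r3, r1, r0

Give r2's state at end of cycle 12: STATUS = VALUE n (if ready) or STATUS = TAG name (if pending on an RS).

  c1: issue SUB r1<-Add1  regs: r0:2,r1:Add1,r2:1,r3:1,r4:7
  c2: issue MUL r1<-Mul1  regs: r0:2,r1:Mul1,r2:1,r3:1,r4:7
  c3: CDB Add1=0; issue MUL r2<-Mul2  regs: r0:2,r1:Mul1,r2:Mul2,r3:1,r4:7
  c4: stall  regs: r0:2,r1:Mul1,r2:Mul2,r3:1,r4:7
  c5: stall  regs: r0:2,r1:Mul1,r2:Mul2,r3:1,r4:7
  c6: CDB Mul1=14; issue MUL r2<-Mul1  regs: r0:2,r1:14,r2:Mul1,r3:1,r4:7
  c7: CDB Mul2=2; issue SUB r1<-Add1  regs: r0:2,r1:Add1,r2:Mul1,r3:1,r4:7
  c8: issue ADD r3<-Add2  regs: r0:2,r1:Add1,r2:Mul1,r3:Add2,r4:7
  c9: -  regs: r0:2,r1:Add1,r2:Mul1,r3:Add2,r4:7
  c10: -  regs: r0:2,r1:Add1,r2:Mul1,r3:Add2,r4:7
  c11: CDB Mul1=4  regs: r0:2,r1:Add1,r2:4,r3:Add2,r4:7
  c12: -  regs: r0:2,r1:Add1,r2:4,r3:Add2,r4:7

STATUS = VALUE 4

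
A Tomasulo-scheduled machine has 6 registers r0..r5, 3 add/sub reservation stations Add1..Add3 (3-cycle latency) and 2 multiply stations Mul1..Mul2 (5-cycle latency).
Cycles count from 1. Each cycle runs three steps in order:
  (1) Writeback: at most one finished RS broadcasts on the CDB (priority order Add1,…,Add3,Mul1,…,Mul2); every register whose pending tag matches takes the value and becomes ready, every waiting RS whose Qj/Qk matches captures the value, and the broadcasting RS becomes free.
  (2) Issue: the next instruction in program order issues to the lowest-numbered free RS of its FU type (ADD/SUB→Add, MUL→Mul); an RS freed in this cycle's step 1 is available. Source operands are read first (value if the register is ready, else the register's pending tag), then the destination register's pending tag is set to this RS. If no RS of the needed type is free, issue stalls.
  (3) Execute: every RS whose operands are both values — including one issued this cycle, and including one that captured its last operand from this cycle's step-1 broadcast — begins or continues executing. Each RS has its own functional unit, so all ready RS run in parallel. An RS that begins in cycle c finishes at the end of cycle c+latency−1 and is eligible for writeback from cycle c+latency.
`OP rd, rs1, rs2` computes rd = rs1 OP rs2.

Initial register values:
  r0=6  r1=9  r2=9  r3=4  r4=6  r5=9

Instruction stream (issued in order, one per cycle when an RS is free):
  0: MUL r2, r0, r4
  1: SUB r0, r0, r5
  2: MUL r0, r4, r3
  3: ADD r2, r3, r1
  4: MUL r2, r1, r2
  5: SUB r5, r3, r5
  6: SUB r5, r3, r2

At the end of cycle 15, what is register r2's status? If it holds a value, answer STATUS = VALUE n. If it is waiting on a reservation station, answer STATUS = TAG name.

  c1: issue MUL r2<-Mul1  regs: r0:6,r1:9,r2:Mul1,r3:4,r4:6,r5:9
  c2: issue SUB r0<-Add1  regs: r0:Add1,r1:9,r2:Mul1,r3:4,r4:6,r5:9
  c3: issue MUL r0<-Mul2  regs: r0:Mul2,r1:9,r2:Mul1,r3:4,r4:6,r5:9
  c4: issue ADD r2<-Add2  regs: r0:Mul2,r1:9,r2:Add2,r3:4,r4:6,r5:9
  c5: CDB Add1=-3; stall  regs: r0:Mul2,r1:9,r2:Add2,r3:4,r4:6,r5:9
  c6: CDB Mul1=36; issue MUL r2<-Mul1  regs: r0:Mul2,r1:9,r2:Mul1,r3:4,r4:6,r5:9
  c7: CDB Add2=13; issue SUB r5<-Add1  regs: r0:Mul2,r1:9,r2:Mul1,r3:4,r4:6,r5:Add1
  c8: CDB Mul2=24; issue SUB r5<-Add2  regs: r0:24,r1:9,r2:Mul1,r3:4,r4:6,r5:Add2
  c9: -  regs: r0:24,r1:9,r2:Mul1,r3:4,r4:6,r5:Add2
  c10: CDB Add1=-5  regs: r0:24,r1:9,r2:Mul1,r3:4,r4:6,r5:Add2
  c11: -  regs: r0:24,r1:9,r2:Mul1,r3:4,r4:6,r5:Add2
  c12: CDB Mul1=117  regs: r0:24,r1:9,r2:117,r3:4,r4:6,r5:Add2
  c13: -  regs: r0:24,r1:9,r2:117,r3:4,r4:6,r5:Add2
  c14: -  regs: r0:24,r1:9,r2:117,r3:4,r4:6,r5:Add2
  c15: CDB Add2=-113  regs: r0:24,r1:9,r2:117,r3:4,r4:6,r5:-113

STATUS = VALUE 117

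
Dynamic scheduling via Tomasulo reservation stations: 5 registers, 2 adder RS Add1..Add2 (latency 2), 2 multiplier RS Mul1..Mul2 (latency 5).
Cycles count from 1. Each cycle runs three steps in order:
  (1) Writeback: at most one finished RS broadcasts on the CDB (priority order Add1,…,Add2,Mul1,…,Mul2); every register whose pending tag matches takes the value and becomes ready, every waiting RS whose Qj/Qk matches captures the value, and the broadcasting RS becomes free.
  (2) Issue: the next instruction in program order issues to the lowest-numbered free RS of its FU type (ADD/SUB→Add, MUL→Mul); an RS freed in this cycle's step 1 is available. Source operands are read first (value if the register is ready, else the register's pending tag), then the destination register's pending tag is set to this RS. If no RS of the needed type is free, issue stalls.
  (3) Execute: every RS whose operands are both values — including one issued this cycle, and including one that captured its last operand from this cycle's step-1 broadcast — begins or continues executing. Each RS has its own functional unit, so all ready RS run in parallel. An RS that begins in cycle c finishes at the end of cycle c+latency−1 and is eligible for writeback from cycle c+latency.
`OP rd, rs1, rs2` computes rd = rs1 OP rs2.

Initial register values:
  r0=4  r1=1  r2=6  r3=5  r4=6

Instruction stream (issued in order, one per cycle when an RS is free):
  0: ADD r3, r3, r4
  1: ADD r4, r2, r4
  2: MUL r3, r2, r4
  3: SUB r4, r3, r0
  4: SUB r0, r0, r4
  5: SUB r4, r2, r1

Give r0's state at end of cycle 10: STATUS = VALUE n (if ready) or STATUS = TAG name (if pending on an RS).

STATUS = TAG Add2

c1: issue ADD r3<-Add1 | r0:4,r1:1,r2:6,r3:Add1,r4:6
c2: issue ADD r4<-Add2 | r0:4,r1:1,r2:6,r3:Add1,r4:Add2
c3: CDB Add1=11; issue MUL r3<-Mul1 | r0:4,r1:1,r2:6,r3:Mul1,r4:Add2
c4: CDB Add2=12; issue SUB r4<-Add1 | r0:4,r1:1,r2:6,r3:Mul1,r4:Add1
c5: issue SUB r0<-Add2 | r0:Add2,r1:1,r2:6,r3:Mul1,r4:Add1
c6: stall | r0:Add2,r1:1,r2:6,r3:Mul1,r4:Add1
c7: stall | r0:Add2,r1:1,r2:6,r3:Mul1,r4:Add1
c8: stall | r0:Add2,r1:1,r2:6,r3:Mul1,r4:Add1
c9: CDB Mul1=72; stall | r0:Add2,r1:1,r2:6,r3:72,r4:Add1
c10: stall | r0:Add2,r1:1,r2:6,r3:72,r4:Add1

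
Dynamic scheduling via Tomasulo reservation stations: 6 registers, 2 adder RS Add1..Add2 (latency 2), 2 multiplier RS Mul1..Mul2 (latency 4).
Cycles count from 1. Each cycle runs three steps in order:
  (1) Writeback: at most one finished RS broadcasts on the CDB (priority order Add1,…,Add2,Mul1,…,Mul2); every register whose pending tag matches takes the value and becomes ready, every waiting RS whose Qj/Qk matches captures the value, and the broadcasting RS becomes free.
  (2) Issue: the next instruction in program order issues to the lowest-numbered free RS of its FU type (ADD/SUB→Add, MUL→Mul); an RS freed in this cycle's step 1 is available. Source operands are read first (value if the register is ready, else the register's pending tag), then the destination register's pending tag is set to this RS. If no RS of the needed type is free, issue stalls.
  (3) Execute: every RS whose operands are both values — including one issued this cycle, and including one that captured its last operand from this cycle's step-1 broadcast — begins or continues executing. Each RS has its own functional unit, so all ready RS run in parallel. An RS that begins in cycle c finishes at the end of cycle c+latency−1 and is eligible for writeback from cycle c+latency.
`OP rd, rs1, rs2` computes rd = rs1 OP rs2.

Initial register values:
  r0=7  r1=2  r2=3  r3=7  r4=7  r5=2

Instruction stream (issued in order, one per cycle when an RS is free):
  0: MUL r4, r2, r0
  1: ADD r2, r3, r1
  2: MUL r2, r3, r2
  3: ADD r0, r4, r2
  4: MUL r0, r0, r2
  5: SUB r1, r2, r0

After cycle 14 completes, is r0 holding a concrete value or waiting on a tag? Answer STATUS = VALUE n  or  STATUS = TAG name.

STATUS = VALUE 5292

cycle 1: issue MUL r4<-Mul1 // r0:7,r1:2,r2:3,r3:7,r4:Mul1,r5:2
cycle 2: issue ADD r2<-Add1 // r0:7,r1:2,r2:Add1,r3:7,r4:Mul1,r5:2
cycle 3: issue MUL r2<-Mul2 // r0:7,r1:2,r2:Mul2,r3:7,r4:Mul1,r5:2
cycle 4: CDB Add1=9; issue ADD r0<-Add1 // r0:Add1,r1:2,r2:Mul2,r3:7,r4:Mul1,r5:2
cycle 5: CDB Mul1=21; issue MUL r0<-Mul1 // r0:Mul1,r1:2,r2:Mul2,r3:7,r4:21,r5:2
cycle 6: issue SUB r1<-Add2 // r0:Mul1,r1:Add2,r2:Mul2,r3:7,r4:21,r5:2
cycle 7: - // r0:Mul1,r1:Add2,r2:Mul2,r3:7,r4:21,r5:2
cycle 8: CDB Mul2=63 // r0:Mul1,r1:Add2,r2:63,r3:7,r4:21,r5:2
cycle 9: - // r0:Mul1,r1:Add2,r2:63,r3:7,r4:21,r5:2
cycle 10: CDB Add1=84 // r0:Mul1,r1:Add2,r2:63,r3:7,r4:21,r5:2
cycle 11: - // r0:Mul1,r1:Add2,r2:63,r3:7,r4:21,r5:2
cycle 12: - // r0:Mul1,r1:Add2,r2:63,r3:7,r4:21,r5:2
cycle 13: - // r0:Mul1,r1:Add2,r2:63,r3:7,r4:21,r5:2
cycle 14: CDB Mul1=5292 // r0:5292,r1:Add2,r2:63,r3:7,r4:21,r5:2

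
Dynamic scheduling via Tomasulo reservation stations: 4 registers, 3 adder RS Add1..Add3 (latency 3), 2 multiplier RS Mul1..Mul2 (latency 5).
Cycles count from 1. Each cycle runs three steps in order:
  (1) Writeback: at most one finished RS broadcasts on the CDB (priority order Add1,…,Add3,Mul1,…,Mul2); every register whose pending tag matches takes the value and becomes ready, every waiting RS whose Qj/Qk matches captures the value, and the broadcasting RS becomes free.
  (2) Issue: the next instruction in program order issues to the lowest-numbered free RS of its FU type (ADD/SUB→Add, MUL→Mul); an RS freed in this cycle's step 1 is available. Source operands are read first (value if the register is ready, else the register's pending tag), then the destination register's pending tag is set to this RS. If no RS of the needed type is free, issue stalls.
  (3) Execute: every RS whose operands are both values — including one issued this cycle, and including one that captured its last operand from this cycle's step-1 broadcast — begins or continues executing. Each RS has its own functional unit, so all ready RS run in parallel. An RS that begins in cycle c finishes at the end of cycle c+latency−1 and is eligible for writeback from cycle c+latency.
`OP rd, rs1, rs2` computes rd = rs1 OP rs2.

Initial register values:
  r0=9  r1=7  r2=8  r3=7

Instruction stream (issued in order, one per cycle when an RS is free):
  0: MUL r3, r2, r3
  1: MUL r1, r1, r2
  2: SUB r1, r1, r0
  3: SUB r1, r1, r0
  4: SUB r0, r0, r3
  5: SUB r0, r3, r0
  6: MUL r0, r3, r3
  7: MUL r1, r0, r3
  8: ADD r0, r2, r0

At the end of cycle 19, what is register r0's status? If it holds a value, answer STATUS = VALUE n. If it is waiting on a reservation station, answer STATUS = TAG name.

STATUS = VALUE 3144

cycle 1: issue MUL r3<-Mul1 // r0:9,r1:7,r2:8,r3:Mul1
cycle 2: issue MUL r1<-Mul2 // r0:9,r1:Mul2,r2:8,r3:Mul1
cycle 3: issue SUB r1<-Add1 // r0:9,r1:Add1,r2:8,r3:Mul1
cycle 4: issue SUB r1<-Add2 // r0:9,r1:Add2,r2:8,r3:Mul1
cycle 5: issue SUB r0<-Add3 // r0:Add3,r1:Add2,r2:8,r3:Mul1
cycle 6: CDB Mul1=56; stall // r0:Add3,r1:Add2,r2:8,r3:56
cycle 7: CDB Mul2=56; stall // r0:Add3,r1:Add2,r2:8,r3:56
cycle 8: stall // r0:Add3,r1:Add2,r2:8,r3:56
cycle 9: CDB Add3=-47; issue SUB r0<-Add3 // r0:Add3,r1:Add2,r2:8,r3:56
cycle 10: CDB Add1=47; issue MUL r0<-Mul1 // r0:Mul1,r1:Add2,r2:8,r3:56
cycle 11: issue MUL r1<-Mul2 // r0:Mul1,r1:Mul2,r2:8,r3:56
cycle 12: CDB Add3=103; issue ADD r0<-Add1 // r0:Add1,r1:Mul2,r2:8,r3:56
cycle 13: CDB Add2=38 // r0:Add1,r1:Mul2,r2:8,r3:56
cycle 14: - // r0:Add1,r1:Mul2,r2:8,r3:56
cycle 15: CDB Mul1=3136 // r0:Add1,r1:Mul2,r2:8,r3:56
cycle 16: - // r0:Add1,r1:Mul2,r2:8,r3:56
cycle 17: - // r0:Add1,r1:Mul2,r2:8,r3:56
cycle 18: CDB Add1=3144 // r0:3144,r1:Mul2,r2:8,r3:56
cycle 19: - // r0:3144,r1:Mul2,r2:8,r3:56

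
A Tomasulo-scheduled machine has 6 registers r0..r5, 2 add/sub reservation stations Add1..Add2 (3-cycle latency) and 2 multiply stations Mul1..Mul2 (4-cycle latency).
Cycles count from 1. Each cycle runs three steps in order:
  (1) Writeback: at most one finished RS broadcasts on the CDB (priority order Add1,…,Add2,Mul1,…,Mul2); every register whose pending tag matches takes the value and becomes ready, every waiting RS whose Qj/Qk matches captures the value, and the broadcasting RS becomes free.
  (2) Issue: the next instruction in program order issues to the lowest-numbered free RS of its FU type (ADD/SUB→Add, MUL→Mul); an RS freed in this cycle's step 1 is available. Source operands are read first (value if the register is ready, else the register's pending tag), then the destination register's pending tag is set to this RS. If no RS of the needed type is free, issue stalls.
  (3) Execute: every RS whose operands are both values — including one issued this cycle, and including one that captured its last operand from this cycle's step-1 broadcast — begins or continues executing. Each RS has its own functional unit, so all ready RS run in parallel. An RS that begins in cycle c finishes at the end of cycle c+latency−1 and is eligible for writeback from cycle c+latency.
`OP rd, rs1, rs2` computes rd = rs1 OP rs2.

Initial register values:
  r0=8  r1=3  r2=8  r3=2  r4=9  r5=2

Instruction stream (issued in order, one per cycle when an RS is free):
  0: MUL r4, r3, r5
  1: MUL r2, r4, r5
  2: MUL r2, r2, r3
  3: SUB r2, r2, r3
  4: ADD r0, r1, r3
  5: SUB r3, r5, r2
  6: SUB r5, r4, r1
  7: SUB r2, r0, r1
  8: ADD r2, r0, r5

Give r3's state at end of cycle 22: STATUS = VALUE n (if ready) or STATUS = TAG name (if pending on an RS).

c1: issue MUL r4<-Mul1 | r0:8,r1:3,r2:8,r3:2,r4:Mul1,r5:2
c2: issue MUL r2<-Mul2 | r0:8,r1:3,r2:Mul2,r3:2,r4:Mul1,r5:2
c3: stall | r0:8,r1:3,r2:Mul2,r3:2,r4:Mul1,r5:2
c4: stall | r0:8,r1:3,r2:Mul2,r3:2,r4:Mul1,r5:2
c5: CDB Mul1=4; issue MUL r2<-Mul1 | r0:8,r1:3,r2:Mul1,r3:2,r4:4,r5:2
c6: issue SUB r2<-Add1 | r0:8,r1:3,r2:Add1,r3:2,r4:4,r5:2
c7: issue ADD r0<-Add2 | r0:Add2,r1:3,r2:Add1,r3:2,r4:4,r5:2
c8: stall | r0:Add2,r1:3,r2:Add1,r3:2,r4:4,r5:2
c9: CDB Mul2=8; stall | r0:Add2,r1:3,r2:Add1,r3:2,r4:4,r5:2
c10: CDB Add2=5; issue SUB r3<-Add2 | r0:5,r1:3,r2:Add1,r3:Add2,r4:4,r5:2
c11: stall | r0:5,r1:3,r2:Add1,r3:Add2,r4:4,r5:2
c12: stall | r0:5,r1:3,r2:Add1,r3:Add2,r4:4,r5:2
c13: CDB Mul1=16; stall | r0:5,r1:3,r2:Add1,r3:Add2,r4:4,r5:2
c14: stall | r0:5,r1:3,r2:Add1,r3:Add2,r4:4,r5:2
c15: stall | r0:5,r1:3,r2:Add1,r3:Add2,r4:4,r5:2
c16: CDB Add1=14; issue SUB r5<-Add1 | r0:5,r1:3,r2:14,r3:Add2,r4:4,r5:Add1
c17: stall | r0:5,r1:3,r2:14,r3:Add2,r4:4,r5:Add1
c18: stall | r0:5,r1:3,r2:14,r3:Add2,r4:4,r5:Add1
c19: CDB Add1=1; issue SUB r2<-Add1 | r0:5,r1:3,r2:Add1,r3:Add2,r4:4,r5:1
c20: CDB Add2=-12; issue ADD r2<-Add2 | r0:5,r1:3,r2:Add2,r3:-12,r4:4,r5:1
c21: - | r0:5,r1:3,r2:Add2,r3:-12,r4:4,r5:1
c22: CDB Add1=2 | r0:5,r1:3,r2:Add2,r3:-12,r4:4,r5:1

STATUS = VALUE -12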